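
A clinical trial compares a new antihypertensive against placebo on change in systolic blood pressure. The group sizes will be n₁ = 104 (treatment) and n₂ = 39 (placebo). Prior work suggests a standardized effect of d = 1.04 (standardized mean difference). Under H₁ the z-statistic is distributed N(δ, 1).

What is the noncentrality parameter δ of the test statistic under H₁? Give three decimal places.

δ ≈ 5.539

The noncentrality parameter scales effect size by the design's sample-size factor: δ = d / √(1/n₁ + 1/n₂) = 1.04 / √(1/104 + 1/39) = 5.5388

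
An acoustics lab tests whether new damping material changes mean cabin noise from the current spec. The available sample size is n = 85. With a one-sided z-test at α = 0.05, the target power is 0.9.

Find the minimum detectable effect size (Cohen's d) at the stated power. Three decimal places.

d ≈ 0.317

Need Φ(δ − 1.645) = 0.9, so δ = 1.645 + 1.282 = 2.926.
δ = d·√n ⇒ d = δ/√n = 2.926/√85 = 0.3174.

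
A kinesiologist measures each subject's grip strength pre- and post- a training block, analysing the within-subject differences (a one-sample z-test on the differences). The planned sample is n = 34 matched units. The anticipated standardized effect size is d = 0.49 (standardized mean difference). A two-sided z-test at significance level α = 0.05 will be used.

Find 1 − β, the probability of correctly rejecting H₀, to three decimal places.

Power ≈ 0.815

Noncentrality parameter: δ = d·√n = 0.49 × √34 = 2.8572
Two-sided α = 0.05 → critical value z_{0.025} = 1.960.
Power = Φ(δ − 1.960) + Φ(−δ − 1.960) = Φ(0.897) + Φ(-4.817) = 0.8152 + 0.0000 = 0.8152.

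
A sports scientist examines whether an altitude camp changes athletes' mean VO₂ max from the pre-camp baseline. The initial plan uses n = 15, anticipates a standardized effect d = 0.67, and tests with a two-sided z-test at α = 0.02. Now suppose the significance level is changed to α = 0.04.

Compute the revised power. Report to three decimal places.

δ = d·√n = 0.67 × √15 = 2.5949 (unchanged). New critical value: z_{0.02} = 2.054.
Revised power = Φ(δ − 2.054) + Φ(−δ − 2.054) = Φ(0.541) + Φ(-4.649) = 0.7058 + 0.0000 = 0.7058.

Power ≈ 0.706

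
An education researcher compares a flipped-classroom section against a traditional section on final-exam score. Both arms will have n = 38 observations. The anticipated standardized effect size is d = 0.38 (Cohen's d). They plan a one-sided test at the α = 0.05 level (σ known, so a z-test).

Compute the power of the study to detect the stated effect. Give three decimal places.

Power ≈ 0.505

Noncentrality parameter: δ = d·√(n/2) = 0.38 × √(38/2) = 1.6564
One-sided α = 0.05 → critical value z_{0.05} = 1.645.
Power = P(Z > 1.645 − δ) = Φ(0.012) = 0.5046.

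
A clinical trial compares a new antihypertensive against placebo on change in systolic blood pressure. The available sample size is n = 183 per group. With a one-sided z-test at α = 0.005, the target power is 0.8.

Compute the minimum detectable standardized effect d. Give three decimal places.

Need Φ(δ − 2.576) = 0.8, so δ = 2.576 + 0.842 = 3.417.
δ = d·√(n/2) ⇒ d = δ/√(n/2) = 3.417/√(183/2) = 0.3573.

d ≈ 0.357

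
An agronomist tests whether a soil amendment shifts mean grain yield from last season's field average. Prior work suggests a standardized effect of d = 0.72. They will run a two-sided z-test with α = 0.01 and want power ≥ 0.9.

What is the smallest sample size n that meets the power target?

n = 29

Set Φ(δ − 2.576) = 0.9; then δ − 2.576 = Φ⁻¹(0.9) = 1.282, giving δ = 3.857.
(For δ > 0 the lower-tail rejection region contributes negligibly to power, so the one-term inversion is standard.)
δ = d·√n ⇒ n = (δ/d)² = (3.857 / 0.72)² = 28.70.
Round up to the next whole unit.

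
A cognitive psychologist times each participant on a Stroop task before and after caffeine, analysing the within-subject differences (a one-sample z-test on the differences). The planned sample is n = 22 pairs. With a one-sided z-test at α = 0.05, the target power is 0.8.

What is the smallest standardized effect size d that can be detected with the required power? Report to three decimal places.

d ≈ 0.530

Need Φ(δ − 1.645) = 0.8, so δ = 1.645 + 0.842 = 2.486.
δ = d·√n ⇒ d = δ/√n = 2.486/√22 = 0.5301.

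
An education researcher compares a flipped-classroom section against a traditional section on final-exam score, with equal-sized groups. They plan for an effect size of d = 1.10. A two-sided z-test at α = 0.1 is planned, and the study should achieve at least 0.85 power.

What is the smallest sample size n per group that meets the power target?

Set Φ(δ − 1.645) = 0.85; then δ − 1.645 = Φ⁻¹(0.85) = 1.036, giving δ = 2.681.
(The Φ(−δ − z_{α/2}) term is vanishingly small for δ > 0 and is dropped in the standard sample-size formula.)
δ = d·√(n/2) ⇒ n = 2(δ/d)² = 2 × (2.681 / 1.10)² = 11.88.
Rounding up, n = 12 per group.

n = 12 per group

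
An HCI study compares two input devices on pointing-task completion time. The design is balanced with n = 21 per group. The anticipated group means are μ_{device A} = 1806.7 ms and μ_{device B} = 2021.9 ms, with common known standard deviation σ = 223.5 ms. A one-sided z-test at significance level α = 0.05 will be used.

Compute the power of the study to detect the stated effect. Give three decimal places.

Standardized effect: d = |μ_{device A} − μ_{device B}| / σ = |1806.7 − 2021.9| / 223.5 = 0.9629
Noncentrality parameter: δ = d·√(n/2) = 0.9629 × √(21/2) = 3.1200
Critical value for a one-sided test at α = 0.05: z_α = 1.645.
Power = Φ(δ − 1.645) = Φ(1.475) = 0.9299.

Power ≈ 0.930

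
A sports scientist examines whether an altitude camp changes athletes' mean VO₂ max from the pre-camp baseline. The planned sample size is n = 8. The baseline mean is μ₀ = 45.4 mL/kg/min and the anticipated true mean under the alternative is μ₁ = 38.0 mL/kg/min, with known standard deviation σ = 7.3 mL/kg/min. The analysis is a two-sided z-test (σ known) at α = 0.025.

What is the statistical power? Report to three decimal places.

Power ≈ 0.734

Standardized effect: d = |μ₁ − μ₀| / σ = |38.0 − 45.4| / 7.3 = 1.0137
Noncentrality parameter: δ = d·√n = 1.0137 × √8 = 2.8672
Critical value for a two-sided test at α = 0.025: z_{α/2} = 2.241.
Power = Φ(δ − 2.241) + Φ(−δ − 2.241) = Φ(0.626) + Φ(-5.109) = 0.7343 + 0.0000 = 0.7343.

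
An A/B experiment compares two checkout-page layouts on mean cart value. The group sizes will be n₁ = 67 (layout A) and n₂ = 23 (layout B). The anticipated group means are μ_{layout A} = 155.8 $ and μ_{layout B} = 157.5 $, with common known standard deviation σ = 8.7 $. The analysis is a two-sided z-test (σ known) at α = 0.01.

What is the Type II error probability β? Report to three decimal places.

Standardized effect: d = |μ_{layout A} − μ_{layout B}| / σ = |155.8 − 157.5| / 8.7 = 0.1954
Noncentrality parameter: δ = d / √(1/n₁ + 1/n₂) = 0.1954 / √(1/67 + 1/23) = 0.8086
Two-sided α = 0.01 → critical value z_{0.005} = 2.576.
Power = Φ(δ − 2.576) + Φ(−δ − 2.576) = Φ(-1.767) + Φ(-3.384) = 0.0386 + 0.0004 = 0.0389.
Type II error: β = 1 − power = 1 − 0.0389 = 0.9611.

β ≈ 0.961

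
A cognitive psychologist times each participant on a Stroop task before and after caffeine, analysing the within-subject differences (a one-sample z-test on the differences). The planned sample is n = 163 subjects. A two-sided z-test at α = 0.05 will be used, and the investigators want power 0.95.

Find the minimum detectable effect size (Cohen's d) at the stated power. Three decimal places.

Need Φ(δ − 1.960) = 0.95, so δ = 1.960 + 1.645 = 3.605.
(The second rejection-region term Φ(−δ − z_{α/2}) is negligible and dropped.)
δ = d·√n ⇒ d = δ/√n = 3.605/√163 = 0.2824.

d ≈ 0.282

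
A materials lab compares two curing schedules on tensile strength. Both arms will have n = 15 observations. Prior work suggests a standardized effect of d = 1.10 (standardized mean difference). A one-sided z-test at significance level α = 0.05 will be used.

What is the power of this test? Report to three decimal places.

Power ≈ 0.914

Noncentrality parameter: δ = d·√(n/2) = 1.10 × √(15/2) = 3.0125
One-sided α = 0.05 → critical value z_{0.05} = 1.645.
Power = P(Z > 1.645 − δ) = Φ(1.368) = 0.9143.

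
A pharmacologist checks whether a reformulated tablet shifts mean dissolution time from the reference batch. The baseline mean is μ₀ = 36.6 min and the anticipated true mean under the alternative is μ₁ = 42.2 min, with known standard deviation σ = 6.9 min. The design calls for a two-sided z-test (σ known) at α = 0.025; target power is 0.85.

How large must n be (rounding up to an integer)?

n = 17

Standardized effect: d = |μ₁ − μ₀| / σ = |42.2 − 36.6| / 6.9 = 0.8116
For power 0.85 need Φ(δ − z_{0.0125}) = 0.85, so δ = z_{0.0125} + z_{0.15} = 2.241 + 1.036 = 3.278.
(The Φ(−δ − z_{α/2}) term is vanishingly small for δ > 0 and is dropped in the standard sample-size formula.)
δ = d·√n ⇒ n = (δ/d)² = (3.278 / 0.8116)² = 16.31.
Rounding up, n = 17.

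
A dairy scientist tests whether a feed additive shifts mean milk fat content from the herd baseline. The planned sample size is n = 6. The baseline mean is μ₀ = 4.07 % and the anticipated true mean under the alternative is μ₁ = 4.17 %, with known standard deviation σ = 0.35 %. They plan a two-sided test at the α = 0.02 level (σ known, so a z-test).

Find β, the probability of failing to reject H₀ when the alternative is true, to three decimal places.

β ≈ 0.947

Standardized effect: d = |μ₁ − μ₀| / σ = |4.17 − 4.07| / 0.35 = 0.2857
Noncentrality parameter: δ = d·√n = 0.2857 × √6 = 0.6999
Two-sided α = 0.02 → critical value z_{0.01} = 2.326.
Power = Φ(δ − 2.326) + Φ(−δ − 2.326) = Φ(-1.626) + Φ(-3.026) = 0.0519 + 0.0012 = 0.0532.
Type II error: β = 1 − power = 1 − 0.0532 = 0.9468.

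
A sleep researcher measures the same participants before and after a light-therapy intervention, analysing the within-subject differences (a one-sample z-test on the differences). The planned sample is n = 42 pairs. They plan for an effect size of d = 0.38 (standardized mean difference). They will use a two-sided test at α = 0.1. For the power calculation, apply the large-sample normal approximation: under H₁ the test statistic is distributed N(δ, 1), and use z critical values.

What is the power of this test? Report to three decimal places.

Power ≈ 0.793

Noncentrality parameter: δ = d·√n = 0.38 × √42 = 2.4627
Two-sided α = 0.1 → critical value z_{0.05} = 1.645.
Power = Φ(δ − 1.645) + Φ(−δ − 1.645) = Φ(0.818) + Φ(-4.108) = 0.7933 + 0.0000 = 0.7933.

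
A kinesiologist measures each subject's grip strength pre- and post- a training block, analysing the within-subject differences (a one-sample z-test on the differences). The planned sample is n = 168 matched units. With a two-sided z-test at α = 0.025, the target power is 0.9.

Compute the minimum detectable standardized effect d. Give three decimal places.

d ≈ 0.272

Need Φ(δ − 2.241) = 0.9, so δ = 2.241 + 1.282 = 3.523.
(The second rejection-region term Φ(−δ − z_{α/2}) is negligible and dropped.)
δ = d·√n ⇒ d = δ/√n = 3.523/√168 = 0.2718.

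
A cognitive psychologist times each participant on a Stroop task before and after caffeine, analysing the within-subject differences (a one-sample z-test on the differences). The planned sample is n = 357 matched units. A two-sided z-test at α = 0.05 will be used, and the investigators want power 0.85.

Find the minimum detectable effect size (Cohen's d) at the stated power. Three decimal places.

Required noncentrality: δ = z_{0.025} + z_{0.15} = 1.960 + 1.036 = 2.996.
(Lower-tail contribution to power is negligible for δ > 0.)
δ = d·√n ⇒ d = δ/√n = 2.996/√357 = 0.1586.

d ≈ 0.159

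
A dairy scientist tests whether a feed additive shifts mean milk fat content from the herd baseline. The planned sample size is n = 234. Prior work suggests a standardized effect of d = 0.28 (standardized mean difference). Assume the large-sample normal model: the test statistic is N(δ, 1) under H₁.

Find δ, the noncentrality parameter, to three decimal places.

The noncentrality parameter scales effect size by the design's sample-size factor: δ = d·√n = 0.28 × √234 = 4.2832

δ ≈ 4.283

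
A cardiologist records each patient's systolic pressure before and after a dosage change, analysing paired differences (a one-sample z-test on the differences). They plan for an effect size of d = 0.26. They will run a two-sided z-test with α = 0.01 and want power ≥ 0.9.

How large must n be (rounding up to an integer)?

n = 221

Set Φ(δ − 2.576) = 0.9; then δ − 2.576 = Φ⁻¹(0.9) = 1.282, giving δ = 3.857.
(The Φ(−δ − z_{α/2}) term is vanishingly small for δ > 0 and is dropped in the standard sample-size formula.)
δ = d·√n ⇒ n = (δ/d)² = (3.857 / 0.26)² = 220.11.
Rounding up, n = 221.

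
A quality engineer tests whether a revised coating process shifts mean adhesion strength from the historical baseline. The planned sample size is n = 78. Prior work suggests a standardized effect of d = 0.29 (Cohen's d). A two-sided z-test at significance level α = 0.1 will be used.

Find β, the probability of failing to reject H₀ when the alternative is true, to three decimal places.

β ≈ 0.180

Noncentrality parameter: δ = d·√n = 0.29 × √78 = 2.5612
Critical value for a two-sided test at α = 0.1: z_{α/2} = 1.645.
Power = Φ(δ − 1.645) + Φ(−δ − 1.645) = Φ(0.916) + Φ(-4.206) = 0.8203 + 0.0000 = 0.8203.
Type II error: β = 1 − power = 1 − 0.8203 = 0.1797.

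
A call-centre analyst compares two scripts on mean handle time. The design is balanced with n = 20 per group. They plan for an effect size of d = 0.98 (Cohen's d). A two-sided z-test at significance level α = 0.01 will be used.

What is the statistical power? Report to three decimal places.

Noncentrality parameter: δ = d·√(n/2) = 0.98 × √(20/2) = 3.0990
Two-sided α = 0.01 → critical value z_{0.005} = 2.576.
Power = Φ(δ − 2.576) + Φ(−δ − 2.576) = Φ(0.523) + Φ(-5.675) = 0.6996 + 0.0000 = 0.6996.

Power ≈ 0.700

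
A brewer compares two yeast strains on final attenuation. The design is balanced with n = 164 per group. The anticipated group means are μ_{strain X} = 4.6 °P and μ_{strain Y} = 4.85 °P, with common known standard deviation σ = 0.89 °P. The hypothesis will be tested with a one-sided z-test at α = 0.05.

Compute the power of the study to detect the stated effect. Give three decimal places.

Power ≈ 0.816

Standardized effect: d = |μ_{strain X} − μ_{strain Y}| / σ = |4.6 − 4.85| / 0.89 = 0.2809
Noncentrality parameter: δ = d·√(n/2) = 0.2809 × √(164/2) = 2.5436
One-sided α = 0.05 → critical value z_{0.05} = 1.645.
Power = P(Z > 1.645 − δ) = Φ(0.899) = 0.8156.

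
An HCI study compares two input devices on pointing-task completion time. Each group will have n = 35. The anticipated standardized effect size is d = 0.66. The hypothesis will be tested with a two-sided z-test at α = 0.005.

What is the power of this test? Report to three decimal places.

Power ≈ 0.482

Noncentrality parameter: δ = d·√(n/2) = 0.66 × √(35/2) = 2.7610
Two-sided α = 0.005 → critical value z_{0.0025} = 2.807.
Power = Φ(δ − 2.807) + Φ(−δ − 2.807) = Φ(-0.046) + Φ(-5.568) = 0.4816 + 0.0000 = 0.4816.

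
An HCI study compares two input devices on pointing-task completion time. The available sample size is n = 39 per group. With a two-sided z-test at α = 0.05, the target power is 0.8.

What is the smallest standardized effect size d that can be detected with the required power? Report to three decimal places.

d ≈ 0.634

Need Φ(δ − 1.960) = 0.8, so δ = 1.960 + 0.842 = 2.802.
(Lower-tail contribution to power is negligible for δ > 0.)
δ = d·√(n/2) ⇒ d = δ/√(n/2) = 2.802/√(39/2) = 0.6344.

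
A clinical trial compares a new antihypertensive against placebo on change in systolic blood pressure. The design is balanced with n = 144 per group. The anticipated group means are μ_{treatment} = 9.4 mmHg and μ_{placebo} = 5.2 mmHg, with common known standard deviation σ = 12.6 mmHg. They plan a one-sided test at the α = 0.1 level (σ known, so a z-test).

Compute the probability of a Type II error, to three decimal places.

β ≈ 0.061

Standardized effect: d = |μ_{treatment} − μ_{placebo}| / σ = |9.4 − 5.2| / 12.6 = 0.3333
Noncentrality parameter: δ = d·√(n/2) = 0.3333 × √(144/2) = 2.8284
One-sided α = 0.1 → critical value z_{0.1} = 1.282.
Power = P(Z > 1.282 − δ) = Φ(1.547) = 0.9391.
Type II error: β = 1 − power = 1 − 0.9391 = 0.0609.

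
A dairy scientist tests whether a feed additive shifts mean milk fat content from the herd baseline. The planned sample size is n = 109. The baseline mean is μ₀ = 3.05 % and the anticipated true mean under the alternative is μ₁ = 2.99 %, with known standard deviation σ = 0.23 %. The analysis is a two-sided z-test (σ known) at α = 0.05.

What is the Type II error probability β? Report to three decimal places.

Standardized effect: d = |μ₁ − μ₀| / σ = |2.99 − 3.05| / 0.23 = 0.2609
Noncentrality parameter: δ = d·√n = 0.2609 × √109 = 2.7236
Critical value for a two-sided test at α = 0.05: z_{α/2} = 1.960.
Power = Φ(δ − 1.960) + Φ(−δ − 1.960) = Φ(0.764) + Φ(-4.684) = 0.7774 + 0.0000 = 0.7774.
Type II error: β = 1 − power = 1 − 0.7774 = 0.2226.

β ≈ 0.223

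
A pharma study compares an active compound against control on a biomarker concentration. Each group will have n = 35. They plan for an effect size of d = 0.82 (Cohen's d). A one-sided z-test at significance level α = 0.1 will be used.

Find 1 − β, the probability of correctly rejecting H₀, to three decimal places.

Noncentrality parameter: δ = d·√(n/2) = 0.82 × √(35/2) = 3.4303
One-sided α = 0.1 → critical value z_{0.1} = 1.282.
Power = P(Z > 1.282 − δ) = Φ(2.149) = 0.9842.

Power ≈ 0.984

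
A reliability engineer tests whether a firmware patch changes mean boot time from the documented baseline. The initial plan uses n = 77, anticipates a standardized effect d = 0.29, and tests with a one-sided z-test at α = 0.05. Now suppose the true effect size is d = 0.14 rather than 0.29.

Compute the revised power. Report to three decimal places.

With d = 0.14: δ = d·√n = 0.14 × √77 = 1.2285. Critical value z_{0.05} = 1.645.
Revised power = Φ(δ − 1.645) = Φ(-0.416) = 0.3386.

Power ≈ 0.339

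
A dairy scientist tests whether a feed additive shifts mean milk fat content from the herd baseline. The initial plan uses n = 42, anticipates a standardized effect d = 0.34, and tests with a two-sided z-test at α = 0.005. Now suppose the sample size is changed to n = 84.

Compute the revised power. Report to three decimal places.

Power ≈ 0.621

With n = 84: δ = d·√n = 0.34 × √84 = 3.1162. Critical value z_{0.0025} = 2.807.
Revised power = Φ(δ − 2.807) + Φ(−δ − 2.807) = Φ(0.309) + Φ(-5.923) = 0.6214 + 0.0000 = 0.6214.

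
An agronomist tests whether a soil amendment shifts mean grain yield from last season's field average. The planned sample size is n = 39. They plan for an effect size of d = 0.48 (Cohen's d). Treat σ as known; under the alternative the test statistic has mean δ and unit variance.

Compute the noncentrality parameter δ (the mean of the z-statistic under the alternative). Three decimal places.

δ ≈ 2.998

δ = d·√n = 0.48 × √39 = 2.9976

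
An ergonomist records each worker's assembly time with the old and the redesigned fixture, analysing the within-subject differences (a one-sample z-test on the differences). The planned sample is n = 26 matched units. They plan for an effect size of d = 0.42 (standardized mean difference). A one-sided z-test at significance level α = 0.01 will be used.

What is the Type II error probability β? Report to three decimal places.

Noncentrality parameter: δ = d·√n = 0.42 × √26 = 2.1416
One-sided α = 0.01 → critical value z_{0.01} = 2.326.
Power = Φ(δ − 2.326) = Φ(-0.185) = 0.4267.
Type II error: β = 1 − power = 1 − 0.4267 = 0.5733.

β ≈ 0.573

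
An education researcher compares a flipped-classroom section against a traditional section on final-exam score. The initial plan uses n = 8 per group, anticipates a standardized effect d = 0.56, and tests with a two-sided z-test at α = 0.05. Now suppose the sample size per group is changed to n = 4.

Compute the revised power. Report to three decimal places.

Power ≈ 0.124

With n = 4 per group: δ = d·√(n/2) = 0.56 × √(4/2) = 0.7920. Critical value z_{0.025} = 1.960.
Revised power = Φ(δ − 1.960) + Φ(−δ − 1.960) = Φ(-1.168) + Φ(-2.752) = 0.1214 + 0.0030 = 0.1244.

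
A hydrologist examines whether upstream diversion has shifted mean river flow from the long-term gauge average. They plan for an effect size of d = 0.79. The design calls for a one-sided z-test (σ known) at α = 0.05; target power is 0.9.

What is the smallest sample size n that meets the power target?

n = 14

Set Φ(δ − 1.645) = 0.9; then δ − 1.645 = Φ⁻¹(0.9) = 1.282, giving δ = 2.926.
δ = d·√n ⇒ n = (δ/d)² = (2.926 / 0.79)² = 13.72.
Round up to the next whole unit.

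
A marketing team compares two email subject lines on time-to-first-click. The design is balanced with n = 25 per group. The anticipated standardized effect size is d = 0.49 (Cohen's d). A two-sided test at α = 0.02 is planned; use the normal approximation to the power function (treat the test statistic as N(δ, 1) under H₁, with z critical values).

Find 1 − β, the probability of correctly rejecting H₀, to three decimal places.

Noncentrality parameter: δ = d·√(n/2) = 0.49 × √(25/2) = 1.7324
Two-sided α = 0.02 → critical value z_{0.01} = 2.326.
Power = Φ(δ − 2.326) + Φ(−δ − 2.326) = Φ(-0.594) + Φ(-4.059) = 0.2763 + 0.0000 = 0.2763.

Power ≈ 0.276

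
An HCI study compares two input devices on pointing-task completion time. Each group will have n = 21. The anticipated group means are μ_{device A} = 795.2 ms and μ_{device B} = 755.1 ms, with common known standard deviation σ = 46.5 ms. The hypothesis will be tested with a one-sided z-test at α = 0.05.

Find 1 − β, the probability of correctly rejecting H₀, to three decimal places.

Standardized effect: d = |μ_{device A} − μ_{device B}| / σ = |795.2 − 755.1| / 46.5 = 0.8624
Noncentrality parameter: δ = d·√(n/2) = 0.8624 × √(21/2) = 2.7944
One-sided α = 0.05 → critical value z_{0.05} = 1.645.
Power = P(Z > 1.645 − δ) = Φ(1.150) = 0.8748.

Power ≈ 0.875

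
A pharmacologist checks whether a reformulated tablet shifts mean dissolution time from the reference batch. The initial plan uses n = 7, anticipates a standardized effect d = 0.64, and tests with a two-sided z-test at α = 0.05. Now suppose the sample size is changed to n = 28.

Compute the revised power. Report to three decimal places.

Power ≈ 0.923

With n = 28: δ = d·√n = 0.64 × √28 = 3.3866. Critical value z_{0.025} = 1.960.
Revised power = Φ(δ − 1.960) + Φ(−δ − 1.960) = Φ(1.427) + Φ(-5.347) = 0.9232 + 0.0000 = 0.9232.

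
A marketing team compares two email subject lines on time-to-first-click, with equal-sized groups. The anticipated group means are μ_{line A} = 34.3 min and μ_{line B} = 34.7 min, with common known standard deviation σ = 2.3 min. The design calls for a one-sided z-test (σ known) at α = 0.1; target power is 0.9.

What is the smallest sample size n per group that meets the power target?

n = 435 per group

Standardized effect: d = |μ_{line A} − μ_{line B}| / σ = |34.3 − 34.7| / 2.3 = 0.1739
For power 0.9 need Φ(δ − z_{0.1}) = 0.9, so δ = z_{0.1} + z_{0.10} = 1.282 + 1.282 = 2.563.
δ = d·√(n/2) ⇒ n = 2(δ/d)² = 2 × (2.563 / 0.1739)² = 434.41.
Round up to the next whole unit.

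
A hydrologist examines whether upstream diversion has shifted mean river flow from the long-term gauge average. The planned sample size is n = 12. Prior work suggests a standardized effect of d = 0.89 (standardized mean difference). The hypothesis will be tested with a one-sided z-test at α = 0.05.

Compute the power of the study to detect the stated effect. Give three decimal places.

Power ≈ 0.925

Noncentrality parameter: δ = d·√n = 0.89 × √12 = 3.0831
One-sided α = 0.05 → critical value z_{0.05} = 1.645.
Power = P(Z > 1.645 − δ) = Φ(1.438) = 0.9248.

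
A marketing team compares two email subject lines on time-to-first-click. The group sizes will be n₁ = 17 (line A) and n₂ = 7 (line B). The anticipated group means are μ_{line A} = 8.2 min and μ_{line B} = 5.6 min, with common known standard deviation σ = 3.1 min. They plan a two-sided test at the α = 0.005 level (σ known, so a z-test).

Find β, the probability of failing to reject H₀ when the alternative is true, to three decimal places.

Standardized effect: d = |μ_{line A} − μ_{line B}| / σ = |8.2 − 5.6| / 3.1 = 0.8387
Noncentrality parameter: δ = d / √(1/n₁ + 1/n₂) = 0.8387 / √(1/17 + 1/7) = 1.8676
Two-sided α = 0.005 → critical value z_{0.0025} = 2.807.
Power = Φ(δ − 2.807) + Φ(−δ − 2.807) = Φ(-0.939) + Φ(-4.675) = 0.1737 + 0.0000 = 0.1738.
Type II error: β = 1 − power = 1 − 0.1738 = 0.8262.

β ≈ 0.826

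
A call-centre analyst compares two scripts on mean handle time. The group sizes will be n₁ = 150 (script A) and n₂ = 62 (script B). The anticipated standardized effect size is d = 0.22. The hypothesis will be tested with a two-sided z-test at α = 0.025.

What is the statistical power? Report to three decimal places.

Power ≈ 0.217

Noncentrality parameter: δ = d / √(1/n₁ + 1/n₂) = 0.22 / √(1/150 + 1/62) = 1.4571
Critical value for a two-sided test at α = 0.025: z_{α/2} = 2.241.
Power = Φ(δ − 2.241) + Φ(−δ − 2.241) = Φ(-0.784) + Φ(-3.699) = 0.2164 + 0.0001 = 0.2165.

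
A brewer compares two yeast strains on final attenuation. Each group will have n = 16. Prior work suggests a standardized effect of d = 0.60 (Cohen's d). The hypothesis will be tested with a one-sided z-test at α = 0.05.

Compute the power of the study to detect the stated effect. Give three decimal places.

Power ≈ 0.521

Noncentrality parameter: δ = d·√(n/2) = 0.60 × √(16/2) = 1.6971
Critical value for a one-sided test at α = 0.05: z_α = 1.645.
Power = P(Z > 1.645 − δ) = Φ(0.052) = 0.5208.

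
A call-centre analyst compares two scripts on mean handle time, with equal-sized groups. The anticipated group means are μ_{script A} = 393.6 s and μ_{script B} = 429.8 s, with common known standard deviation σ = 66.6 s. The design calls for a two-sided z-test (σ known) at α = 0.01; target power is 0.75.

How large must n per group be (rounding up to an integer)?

Standardized effect: d = |μ_{script A} − μ_{script B}| / σ = |393.6 − 429.8| / 66.6 = 0.5435
Set Φ(δ − 2.576) = 0.75; then δ − 2.576 = Φ⁻¹(0.75) = 0.674, giving δ = 3.250.
(Ignoring the negligible lower-tail rejection probability gives the usual closed-form inversion.)
δ = d·√(n/2) ⇒ n = 2(δ/d)² = 2 × (3.250 / 0.5435)² = 71.52.
Round up to the next whole unit.

n = 72 per group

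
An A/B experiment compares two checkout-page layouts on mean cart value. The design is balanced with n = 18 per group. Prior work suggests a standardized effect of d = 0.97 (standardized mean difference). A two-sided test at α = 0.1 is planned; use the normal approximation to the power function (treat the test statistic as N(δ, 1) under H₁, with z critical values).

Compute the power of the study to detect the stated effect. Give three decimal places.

Power ≈ 0.897

Noncentrality parameter: λ = d·√(n/2) = 0.97 × √(18/2) = 2.9100
Critical value for a two-sided test at α = 0.1: z_{α/2} = 1.645.
Power = Φ(λ − 1.645) + Φ(−λ − 1.645) = Φ(1.265) + Φ(-4.555) = 0.8971 + 0.0000 = 0.8971.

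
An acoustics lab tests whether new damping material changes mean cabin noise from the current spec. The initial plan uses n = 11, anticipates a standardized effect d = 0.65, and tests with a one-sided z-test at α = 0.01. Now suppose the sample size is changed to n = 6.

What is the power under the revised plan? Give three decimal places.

Power ≈ 0.231

With n = 6: δ = d·√n = 0.65 × √6 = 1.5922. Critical value z_{0.01} = 2.326.
Revised power = Φ(δ − 2.326) = Φ(-0.734) = 0.2314.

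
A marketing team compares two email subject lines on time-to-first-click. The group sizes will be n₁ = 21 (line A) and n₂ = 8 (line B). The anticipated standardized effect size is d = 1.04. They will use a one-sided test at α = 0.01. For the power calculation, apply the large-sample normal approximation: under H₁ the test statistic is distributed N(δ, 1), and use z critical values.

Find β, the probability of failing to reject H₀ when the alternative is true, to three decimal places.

Noncentrality parameter: δ = d / √(1/n₁ + 1/n₂) = 1.04 / √(1/21 + 1/8) = 2.5032
One-sided α = 0.01 → critical value z_{0.01} = 2.326.
Power = Φ(δ − 2.326) = Φ(0.177) = 0.5702.
Type II error: β = 1 − power = 1 − 0.5702 = 0.4298.

β ≈ 0.430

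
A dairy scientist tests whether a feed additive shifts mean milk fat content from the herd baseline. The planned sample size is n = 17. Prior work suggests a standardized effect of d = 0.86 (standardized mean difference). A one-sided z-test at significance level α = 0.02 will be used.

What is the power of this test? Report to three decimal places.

Noncentrality parameter: δ = d·√n = 0.86 × √17 = 3.5459
Critical value for a one-sided test at α = 0.02: z_α = 2.054.
Power = Φ(δ − 2.054) = Φ(1.492) = 0.9322.

Power ≈ 0.932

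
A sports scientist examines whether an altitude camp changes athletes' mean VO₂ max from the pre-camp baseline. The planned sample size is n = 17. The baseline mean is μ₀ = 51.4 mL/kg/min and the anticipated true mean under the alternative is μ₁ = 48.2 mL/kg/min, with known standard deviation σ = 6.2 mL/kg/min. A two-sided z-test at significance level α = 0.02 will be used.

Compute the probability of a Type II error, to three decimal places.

β ≈ 0.579

Standardized effect: d = |μ₁ − μ₀| / σ = |48.2 − 51.4| / 6.2 = 0.5161
Noncentrality parameter: δ = d·√n = 0.5161 × √17 = 2.1281
Two-sided α = 0.02 → critical value z_{0.01} = 2.326.
Power = Φ(δ − 2.326) + Φ(−δ − 2.326) = Φ(-0.198) + Φ(-4.454) = 0.4214 + 0.0000 = 0.4214.
Type II error: β = 1 − power = 1 − 0.4214 = 0.5786.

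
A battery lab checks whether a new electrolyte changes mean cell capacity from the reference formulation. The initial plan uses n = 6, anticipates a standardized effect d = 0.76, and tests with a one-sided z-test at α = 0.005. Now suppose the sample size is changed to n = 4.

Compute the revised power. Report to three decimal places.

With n = 4: δ = d·√n = 0.76 × √4 = 1.5200. Critical value z_{0.005} = 2.576.
Revised power = P(Z > 2.576 − δ) = Φ(-1.056) = 0.1455.

Power ≈ 0.146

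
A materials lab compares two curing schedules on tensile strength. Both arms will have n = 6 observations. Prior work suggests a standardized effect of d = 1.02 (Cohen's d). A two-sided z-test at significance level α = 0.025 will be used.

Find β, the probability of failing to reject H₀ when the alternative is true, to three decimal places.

Noncentrality parameter: δ = d·√(n/2) = 1.02 × √(6/2) = 1.7667
Critical value for a two-sided test at α = 0.025: z_{α/2} = 2.241.
Power = Φ(δ − 2.241) + Φ(−δ − 2.241) = Φ(-0.475) + Φ(-4.008) = 0.3175 + 0.0000 = 0.3175.
Type II error: β = 1 − power = 1 − 0.3175 = 0.6825.

β ≈ 0.682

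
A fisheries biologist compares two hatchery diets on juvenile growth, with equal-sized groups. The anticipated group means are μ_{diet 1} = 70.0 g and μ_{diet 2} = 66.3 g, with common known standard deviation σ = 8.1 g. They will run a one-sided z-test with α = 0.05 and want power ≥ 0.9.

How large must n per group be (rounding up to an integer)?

n = 83 per group

Standardized effect: d = |μ_{diet 1} − μ_{diet 2}| / σ = |70.0 − 66.3| / 8.1 = 0.4568
Set Φ(δ − 1.645) = 0.9; then δ − 1.645 = Φ⁻¹(0.9) = 1.282, giving δ = 2.926.
δ = d·√(n/2) ⇒ n = 2(δ/d)² = 2 × (2.926 / 0.4568)² = 82.09.
Round up to the next whole unit.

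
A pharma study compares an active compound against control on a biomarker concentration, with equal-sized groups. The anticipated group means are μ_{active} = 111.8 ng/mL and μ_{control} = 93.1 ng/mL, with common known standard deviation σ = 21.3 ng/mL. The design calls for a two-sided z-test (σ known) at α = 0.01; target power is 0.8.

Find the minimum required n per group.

n = 31 per group

Standardized effect: d = |μ_{active} − μ_{control}| / σ = |111.8 − 93.1| / 21.3 = 0.8779
For power 0.8 need Φ(δ − z_{0.005}) = 0.8, so δ = z_{0.005} + z_{0.20} = 2.576 + 0.842 = 3.417.
(For δ > 0 the lower-tail rejection region contributes negligibly to power, so the one-term inversion is standard.)
δ = d·√(n/2) ⇒ n = 2(δ/d)² = 2 × (3.417 / 0.8779)² = 30.30.
Rounding up, n = 31 per group.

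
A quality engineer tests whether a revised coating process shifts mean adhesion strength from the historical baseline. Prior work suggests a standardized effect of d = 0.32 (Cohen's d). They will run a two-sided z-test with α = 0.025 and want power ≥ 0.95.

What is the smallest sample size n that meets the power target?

For power 0.95 need Φ(δ − z_{0.0125}) = 0.95, so δ = z_{0.0125} + z_{0.05} = 2.241 + 1.645 = 3.886.
(The Φ(−δ − z_{α/2}) term is vanishingly small for δ > 0 and is dropped in the standard sample-size formula.)
δ = d·√n ⇒ n = (δ/d)² = (3.886 / 0.32)² = 147.49.
Round up to the next whole unit.

n = 148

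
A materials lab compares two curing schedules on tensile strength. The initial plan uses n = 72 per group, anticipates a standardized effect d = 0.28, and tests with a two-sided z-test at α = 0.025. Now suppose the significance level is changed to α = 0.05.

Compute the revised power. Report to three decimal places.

Power ≈ 0.390

δ = d·√(n/2) = 0.28 × √(72/2) = 1.6800 (unchanged). New critical value: z_{0.025} = 1.960.
Revised power = Φ(δ − 1.960) + Φ(−δ − 1.960) = Φ(-0.280) + Φ(-3.640) = 0.3898 + 0.0001 = 0.3899.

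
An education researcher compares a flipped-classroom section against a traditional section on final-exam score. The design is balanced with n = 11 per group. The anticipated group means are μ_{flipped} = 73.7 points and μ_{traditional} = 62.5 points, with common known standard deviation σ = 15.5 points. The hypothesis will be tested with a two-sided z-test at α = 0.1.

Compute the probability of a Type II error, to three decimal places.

β ≈ 0.480

Standardized effect: d = |μ_{flipped} − μ_{traditional}| / σ = |73.7 − 62.5| / 15.5 = 0.7226
Noncentrality parameter: δ = d·√(n/2) = 0.7226 × √(11/2) = 1.6946
Critical value for a two-sided test at α = 0.1: z_{α/2} = 1.645.
Power = Φ(δ − 1.645) + Φ(−δ − 1.645) = Φ(0.050) + Φ(-3.339) = 0.5198 + 0.0004 = 0.5203.
Type II error: β = 1 − power = 1 − 0.5203 = 0.4797.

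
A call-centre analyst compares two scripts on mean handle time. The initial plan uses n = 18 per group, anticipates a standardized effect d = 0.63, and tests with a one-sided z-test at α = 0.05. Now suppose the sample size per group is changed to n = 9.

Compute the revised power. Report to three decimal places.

Power ≈ 0.379

With n = 9 per group: δ = d·√(n/2) = 0.63 × √(9/2) = 1.3364. Critical value z_{0.05} = 1.645.
Revised power = Φ(δ − 1.645) = Φ(-0.308) = 0.3789.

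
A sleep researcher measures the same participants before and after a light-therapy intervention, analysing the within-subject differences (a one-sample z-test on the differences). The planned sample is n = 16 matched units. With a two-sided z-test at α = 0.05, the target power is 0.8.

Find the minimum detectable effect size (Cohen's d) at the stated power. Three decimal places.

d ≈ 0.700

Need Φ(δ − 1.960) = 0.8, so δ = 1.960 + 0.842 = 2.802.
(Lower-tail contribution to power is negligible for δ > 0.)
δ = d·√n ⇒ d = δ/√n = 2.802/√16 = 0.7004.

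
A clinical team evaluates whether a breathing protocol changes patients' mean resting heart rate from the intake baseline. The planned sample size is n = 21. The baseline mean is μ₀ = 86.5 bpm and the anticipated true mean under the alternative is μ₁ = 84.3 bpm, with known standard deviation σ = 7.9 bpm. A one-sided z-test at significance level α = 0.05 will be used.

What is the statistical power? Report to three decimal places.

Standardized effect: d = |μ₁ − μ₀| / σ = |84.3 − 86.5| / 7.9 = 0.2785
Noncentrality parameter: δ = d·√n = 0.2785 × √21 = 1.2762
Critical value for a one-sided test at α = 0.05: z_α = 1.645.
Power = Φ(δ − 1.645) = Φ(-0.369) = 0.3562.

Power ≈ 0.356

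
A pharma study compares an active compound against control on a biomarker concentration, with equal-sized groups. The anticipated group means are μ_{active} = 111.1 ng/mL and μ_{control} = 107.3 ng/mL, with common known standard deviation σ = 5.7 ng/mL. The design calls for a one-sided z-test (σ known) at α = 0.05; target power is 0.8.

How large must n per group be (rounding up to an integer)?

n = 28 per group

Standardized effect: d = |μ_{active} − μ_{control}| / σ = |111.1 − 107.3| / 5.7 = 0.6667
For power 0.8 need Φ(δ − z_{0.05}) = 0.8, so δ = z_{0.05} + z_{0.20} = 1.645 + 0.842 = 2.486.
δ = d·√(n/2) ⇒ n = 2(δ/d)² = 2 × (2.486 / 0.6667)² = 27.82.
Rounding up, n = 28 per group.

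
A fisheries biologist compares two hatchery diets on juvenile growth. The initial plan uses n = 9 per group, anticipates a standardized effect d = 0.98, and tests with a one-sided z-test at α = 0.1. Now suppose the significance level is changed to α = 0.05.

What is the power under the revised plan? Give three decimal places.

δ = d·√(n/2) = 0.98 × √(9/2) = 2.0789 (unchanged). New critical value: z_{0.05} = 1.645.
Revised power = Φ(δ − 1.645) = Φ(0.434) = 0.6679.

Power ≈ 0.668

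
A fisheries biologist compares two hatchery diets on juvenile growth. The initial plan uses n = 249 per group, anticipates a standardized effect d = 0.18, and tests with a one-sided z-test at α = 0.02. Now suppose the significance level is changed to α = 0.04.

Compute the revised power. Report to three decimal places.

Power ≈ 0.602

δ = d·√(n/2) = 0.18 × √(249/2) = 2.0084 (unchanged). New critical value: z_{0.04} = 1.751.
Revised power = P(Z > 1.751 − δ) = Φ(0.258) = 0.6017.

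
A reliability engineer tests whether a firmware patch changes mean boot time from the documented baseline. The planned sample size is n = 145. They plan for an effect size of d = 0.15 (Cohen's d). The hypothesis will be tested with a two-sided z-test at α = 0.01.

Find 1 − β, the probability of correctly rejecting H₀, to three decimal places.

Power ≈ 0.221

Noncentrality parameter: λ = d·√n = 0.15 × √145 = 1.8062
Critical value for a two-sided test at α = 0.01: z_{α/2} = 2.576.
Power = Φ(λ − 2.576) + Φ(−λ − 2.576) = Φ(-0.770) + Φ(-4.382) = 0.2208 + 0.0000 = 0.2208.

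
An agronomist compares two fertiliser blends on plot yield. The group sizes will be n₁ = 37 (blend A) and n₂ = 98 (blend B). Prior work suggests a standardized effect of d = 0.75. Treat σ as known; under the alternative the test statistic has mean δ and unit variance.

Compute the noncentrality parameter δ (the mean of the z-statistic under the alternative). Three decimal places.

δ ≈ 3.887

δ = d / √(1/n₁ + 1/n₂) = 0.75 / √(1/37 + 1/98) = 3.8869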